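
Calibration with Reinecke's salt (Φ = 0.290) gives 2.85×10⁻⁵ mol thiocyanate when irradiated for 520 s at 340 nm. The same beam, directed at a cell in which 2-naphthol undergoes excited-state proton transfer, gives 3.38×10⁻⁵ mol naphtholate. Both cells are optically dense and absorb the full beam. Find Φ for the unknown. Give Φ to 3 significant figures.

Photons absorbed by the actinometer: 2.85×10⁻⁵ / 0.290 = 9.828×10⁻⁵ mol.
Φ(unknown) = 3.38×10⁻⁵ / 9.828×10⁻⁵ = 0.344.

Φ = 0.344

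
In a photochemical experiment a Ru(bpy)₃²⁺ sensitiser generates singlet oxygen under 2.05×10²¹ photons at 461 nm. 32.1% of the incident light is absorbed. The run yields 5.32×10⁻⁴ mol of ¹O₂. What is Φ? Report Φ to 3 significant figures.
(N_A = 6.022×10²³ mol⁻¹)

Φ = 0.487

Moles of photons: 2.05×10²¹ / 6.022×10²³ = 0.003404 mol.
Photons absorbed: 0.321 × 0.003404 = 0.001093 mol.
Φ = 5.32×10⁻⁴ mol / 0.001093 mol photons = 0.487.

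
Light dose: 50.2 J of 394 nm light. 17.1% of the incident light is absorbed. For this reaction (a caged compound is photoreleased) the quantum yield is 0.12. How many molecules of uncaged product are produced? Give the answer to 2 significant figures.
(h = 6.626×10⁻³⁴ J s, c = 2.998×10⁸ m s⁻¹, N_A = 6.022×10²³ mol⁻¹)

2.0×10¹⁸ molecules

Photon energy at 394 nm: hc/λ = (6.626×10⁻³⁴)(2.998×10⁸)/(394×10⁻⁹) = 5.042×10⁻¹⁹ J.
Photons incident: 50.2 / 5.042×10⁻¹⁹ = 9.956×10¹⁹, i.e. 9.956×10¹⁹/6.022×10²³ = 1.653×10⁻⁴ mol.
Photons absorbed: 0.171 × 1.653×10⁻⁴ = 2.827×10⁻⁵ mol.
Product: Φ × n_abs = 0.12 × 2.827×10⁻⁵ = 3.392×10⁻⁶ mol.
As a count: 3.392×10⁻⁶ × 6.022×10²³ = 2.0×10¹⁸.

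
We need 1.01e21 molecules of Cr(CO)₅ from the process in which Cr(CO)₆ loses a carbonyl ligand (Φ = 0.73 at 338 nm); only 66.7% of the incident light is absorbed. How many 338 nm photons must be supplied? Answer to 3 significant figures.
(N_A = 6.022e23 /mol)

Product: 1.01e21 / 6.022e23 = 0.001677 mol.
Photons that must be absorbed: 0.001677 / 0.73 = 0.002297 mol.
Incident photons needed: 0.002297 / 0.667 = 0.003444 mol.
Photon count: 0.003444 × 6.022e23 = 2.07e21.

2.07e21 photons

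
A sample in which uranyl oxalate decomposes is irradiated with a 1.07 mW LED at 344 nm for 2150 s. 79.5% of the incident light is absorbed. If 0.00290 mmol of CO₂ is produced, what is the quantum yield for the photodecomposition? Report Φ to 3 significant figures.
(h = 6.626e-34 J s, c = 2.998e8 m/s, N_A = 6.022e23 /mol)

Product: 0.00290 mmol = 2.90e-6 mol.
Photon energy at 344 nm: hc/λ = (6.626e-34)(2.998e8)/(344e-9) = 5.775e-19 J.
Energy delivered: (1.07 mW)(2150 s) = 2.301 J.
Photons incident: 2.301 / 5.775e-19 = 3.984e18, i.e. 3.984e18/6.022e23 = 6.616e-6 mol.
Photons absorbed: 0.795 × 6.616e-6 = 5.260e-6 mol.
Φ = 2.90e-6 mol / 5.260e-6 mol photons = 0.551.

Φ = 0.551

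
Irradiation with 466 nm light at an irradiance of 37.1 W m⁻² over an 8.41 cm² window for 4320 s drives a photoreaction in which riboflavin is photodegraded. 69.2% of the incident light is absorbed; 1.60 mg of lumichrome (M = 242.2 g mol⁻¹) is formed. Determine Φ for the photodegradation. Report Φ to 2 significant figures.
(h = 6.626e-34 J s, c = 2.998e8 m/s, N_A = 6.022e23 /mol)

Product: 1.60 mg / 242.2 g mol⁻¹ = 6.606e-6 mol.
Photon energy at 466 nm: hc/λ = (6.626e-34)(2.998e8)/(466e-9) = 4.263e-19 J.
Energy delivered: (37.1 W m⁻²)(8.41e-4 m²)(4320 s) = 134.8 J.
Photons incident: 134.8 / 4.263e-19 = 3.162e20, i.e. 3.162e20/6.022e23 = 5.251e-4 mol.
Photons absorbed: 0.692 × 5.251e-4 = 3.634e-4 mol.
Φ = 6.606e-6 mol / 3.634e-4 mol photons = 0.018.

Φ = 0.018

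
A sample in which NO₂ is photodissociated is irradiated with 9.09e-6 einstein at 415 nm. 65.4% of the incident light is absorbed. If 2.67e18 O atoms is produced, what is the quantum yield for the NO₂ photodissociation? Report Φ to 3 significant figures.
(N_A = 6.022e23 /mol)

Φ = 0.746

Product: 2.67e18 / 6.022e23 = 4.434e-6 mol.
Photons absorbed: 0.654 × 9.09e-6 = 5.945e-6 mol.
Φ = 4.434e-6 mol / 5.945e-6 mol photons = 0.746.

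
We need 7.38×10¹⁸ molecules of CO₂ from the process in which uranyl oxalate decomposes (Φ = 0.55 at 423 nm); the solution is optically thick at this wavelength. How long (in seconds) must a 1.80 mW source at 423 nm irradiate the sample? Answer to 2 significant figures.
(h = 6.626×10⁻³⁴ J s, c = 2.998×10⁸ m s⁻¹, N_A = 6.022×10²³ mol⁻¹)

Product: 7.38×10¹⁸ / 6.022×10²³ = 1.226×10⁻⁵ mol.
Photons that must be absorbed: 1.226×10⁻⁵ / 0.55 = 2.229×10⁻⁵ mol.
Photon energy: hc/λ = 4.696×10⁻¹⁹ J; per mole, 2.828×10⁵ J mol⁻¹.
Energy required: 2.229×10⁻⁵ × 2.828×10⁵ = 6.304 J.
Time: 6.304 J / 0.0018 W = 3500 s.

t ≈ 3500 s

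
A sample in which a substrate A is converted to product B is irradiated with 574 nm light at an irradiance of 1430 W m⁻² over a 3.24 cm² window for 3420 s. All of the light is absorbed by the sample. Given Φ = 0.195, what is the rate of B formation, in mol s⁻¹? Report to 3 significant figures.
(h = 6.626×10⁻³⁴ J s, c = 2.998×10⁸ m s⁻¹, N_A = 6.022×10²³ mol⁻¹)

4.34×10⁻⁷ mol s⁻¹

Photon energy at 574 nm: hc/λ = (6.626×10⁻³⁴)(2.998×10⁸)/(574×10⁻⁹) = 3.461×10⁻¹⁹ J.
Energy delivered: (1430 W m⁻²)(3.24×10⁻⁴ m²)(3420 s) = 1585 J.
Photons incident: 1585 / 3.461×10⁻¹⁹ = 4.580×10²¹, i.e. 4.580×10²¹/6.022×10²³ = 0.007605 mol.
Product formed: 0.195 × 0.007605 = 0.001483 mol.
Rate: 0.001483 / 3420 s = 4.34×10⁻⁷ mol s⁻¹.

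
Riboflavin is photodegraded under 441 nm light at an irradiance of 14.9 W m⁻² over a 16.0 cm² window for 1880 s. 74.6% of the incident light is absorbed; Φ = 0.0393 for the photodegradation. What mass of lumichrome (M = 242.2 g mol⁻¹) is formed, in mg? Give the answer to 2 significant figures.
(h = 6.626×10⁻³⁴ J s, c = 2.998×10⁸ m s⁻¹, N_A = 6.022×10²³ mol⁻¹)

Photon energy at 441 nm: hc/λ = (6.626×10⁻³⁴)(2.998×10⁸)/(441×10⁻⁹) = 4.504×10⁻¹⁹ J.
Energy delivered: (14.9 W m⁻²)(16.0×10⁻⁴ m²)(1880 s) = 44.82 J.
Photons incident: 44.82 / 4.504×10⁻¹⁹ = 9.951×10¹⁹, i.e. 9.951×10¹⁹/6.022×10²³ = 1.652×10⁻⁴ mol.
Photons absorbed: 0.746 × 1.652×10⁻⁴ = 1.232×10⁻⁴ mol.
Product: Φ × n_abs = 0.0393 × 1.232×10⁻⁴ = 4.842×10⁻⁶ mol.
Mass: 4.842×10⁻⁶ × 242.2 = 0.001173 g = 1.2 mg.

1.2 mg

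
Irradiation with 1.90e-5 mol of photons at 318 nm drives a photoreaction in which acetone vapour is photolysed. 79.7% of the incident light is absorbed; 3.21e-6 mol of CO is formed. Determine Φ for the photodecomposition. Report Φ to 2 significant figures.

Photons absorbed: 0.797 × 1.90e-5 = 1.514e-5 mol.
Φ = 3.21e-6 mol / 1.514e-5 mol photons = 0.21.

Φ = 0.21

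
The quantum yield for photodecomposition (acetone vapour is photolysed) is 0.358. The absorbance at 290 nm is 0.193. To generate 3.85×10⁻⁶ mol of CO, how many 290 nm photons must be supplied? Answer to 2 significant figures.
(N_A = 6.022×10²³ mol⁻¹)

Photons that must be absorbed: 3.85×10⁻⁶ / 0.358 = 1.075×10⁻⁵ mol.
Fraction absorbed: 1 − 10^(−0.193) = 0.3588.
Incident photons needed: 1.075×10⁻⁵ / 0.3588 = 2.996×10⁻⁵ mol.
Photon count: 2.996×10⁻⁵ × 6.022×10²³ = 1.8×10¹⁹.

1.8×10¹⁹ photons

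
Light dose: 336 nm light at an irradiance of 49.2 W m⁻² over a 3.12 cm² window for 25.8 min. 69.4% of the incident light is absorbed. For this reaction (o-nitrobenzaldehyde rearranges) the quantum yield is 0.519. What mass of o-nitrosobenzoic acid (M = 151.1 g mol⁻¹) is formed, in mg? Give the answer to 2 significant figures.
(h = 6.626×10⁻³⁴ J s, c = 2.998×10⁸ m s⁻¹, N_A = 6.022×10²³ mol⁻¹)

3.6 mg

Photon energy at 336 nm: hc/λ = (6.626×10⁻³⁴)(2.998×10⁸)/(336×10⁻⁹) = 5.912×10⁻¹⁹ J.
Energy delivered: (49.2 W m⁻²)(3.12×10⁻⁴ m²)(1548 s) = 23.76 J.
Photons incident: 23.76 / 5.912×10⁻¹⁹ = 4.019×10¹⁹, i.e. 4.019×10¹⁹/6.022×10²³ = 6.674×10⁻⁵ mol.
Photons absorbed: 0.694 × 6.674×10⁻⁵ = 4.632×10⁻⁵ mol.
Product: Φ × n_abs = 0.519 × 4.632×10⁻⁵ = 2.404×10⁻⁵ mol.
Mass: 2.404×10⁻⁵ × 151.1 = 0.003632 g = 3.6 mg.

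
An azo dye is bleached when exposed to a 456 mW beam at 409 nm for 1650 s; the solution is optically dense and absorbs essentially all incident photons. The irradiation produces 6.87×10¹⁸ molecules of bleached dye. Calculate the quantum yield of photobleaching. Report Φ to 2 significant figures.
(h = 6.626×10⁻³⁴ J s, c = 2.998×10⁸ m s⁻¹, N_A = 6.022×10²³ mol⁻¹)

Product: 6.87×10¹⁸ / 6.022×10²³ = 1.141×10⁻⁵ mol.
Photon energy at 409 nm: hc/λ = (6.626×10⁻³⁴)(2.998×10⁸)/(409×10⁻⁹) = 4.857×10⁻¹⁹ J.
Energy delivered: (456 mW)(1650 s) = 752.4 J.
Photons incident: 752.4 / 4.857×10⁻¹⁹ = 1.549×10²¹, i.e. 1.549×10²¹/6.022×10²³ = 0.002572 mol.
Φ = 1.141×10⁻⁵ mol / 0.002572 mol photons = 0.0044.

Φ = 0.0044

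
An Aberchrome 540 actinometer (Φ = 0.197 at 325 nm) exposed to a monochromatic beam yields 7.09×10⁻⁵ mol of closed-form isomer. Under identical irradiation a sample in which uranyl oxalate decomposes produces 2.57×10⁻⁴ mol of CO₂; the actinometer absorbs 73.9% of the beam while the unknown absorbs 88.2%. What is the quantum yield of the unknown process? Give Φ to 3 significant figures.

Photons absorbed by the actinometer: 7.09×10⁻⁵ / 0.197 = 3.599×10⁻⁴ mol.
Incident flux: 3.599×10⁻⁴ / 0.739 = 4.870×10⁻⁴ einstein.
Absorbed by unknown: 0.882 × 4.870×10⁻⁴ = 4.295×10⁻⁴ mol.
Φ(unknown) = 2.57×10⁻⁴ / 4.295×10⁻⁴ = 0.598.

Φ = 0.598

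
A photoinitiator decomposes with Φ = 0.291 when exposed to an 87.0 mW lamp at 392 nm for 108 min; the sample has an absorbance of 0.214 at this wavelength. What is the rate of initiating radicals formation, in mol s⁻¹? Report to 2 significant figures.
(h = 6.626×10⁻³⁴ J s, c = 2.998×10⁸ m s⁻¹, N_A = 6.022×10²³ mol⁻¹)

Photon energy at 392 nm: hc/λ = (6.626×10⁻³⁴)(2.998×10⁸)/(392×10⁻⁹) = 5.068×10⁻¹⁹ J.
Energy delivered: (87.0 mW)(6480 s) = 563.8 J.
Photons incident: 563.8 / 5.068×10⁻¹⁹ = 1.112×10²¹, i.e. 1.112×10²¹/6.022×10²³ = 0.001847 mol.
Fraction absorbed: 1 − 10^(−0.214) = 0.3891.
Photons absorbed: 0.3891 × 0.001847 = 7.187×10⁻⁴ mol.
Product formed: 0.291 × 7.187×10⁻⁴ = 2.091×10⁻⁴ mol.
Rate: 2.091×10⁻⁴ / 6480 s = 3.2×10⁻⁸ mol s⁻¹.

3.2×10⁻⁸ mol s⁻¹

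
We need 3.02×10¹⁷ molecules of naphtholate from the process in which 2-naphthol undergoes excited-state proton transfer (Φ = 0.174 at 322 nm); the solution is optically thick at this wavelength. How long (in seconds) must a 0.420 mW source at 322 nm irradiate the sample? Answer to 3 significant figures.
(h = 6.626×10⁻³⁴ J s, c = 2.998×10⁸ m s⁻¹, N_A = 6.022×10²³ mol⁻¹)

Product: 3.02×10¹⁷ / 6.022×10²³ = 5.015×10⁻⁷ mol.
Photons that must be absorbed: 5.015×10⁻⁷ / 0.174 = 2.882×10⁻⁶ mol.
Photon energy: hc/λ = 6.169×10⁻¹⁹ J; per mole, 3.715×10⁵ J mol⁻¹.
Energy required: 2.882×10⁻⁶ × 3.715×10⁵ = 1.071 J.
Time: 1.071 J / 0.00042 W = 2550 s.

t ≈ 2550 s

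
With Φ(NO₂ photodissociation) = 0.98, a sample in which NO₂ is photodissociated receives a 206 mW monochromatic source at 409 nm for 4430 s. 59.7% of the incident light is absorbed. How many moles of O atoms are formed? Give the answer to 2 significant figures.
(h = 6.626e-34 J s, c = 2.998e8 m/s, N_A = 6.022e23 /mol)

0.0018 mol

Photon energy at 409 nm: hc/λ = (6.626e-34)(2.998e8)/(409e-9) = 4.857e-19 J.
Energy delivered: (206 mW)(4430 s) = 912.6 J.
Photons incident: 912.6 / 4.857e-19 = 1.879e21, i.e. 1.879e21/6.022e23 = 0.003120 mol.
Photons absorbed: 0.597 × 0.003120 = 0.001863 mol.
Product: Φ × n_abs = 0.98 × 0.001863 = 0.001826 mol.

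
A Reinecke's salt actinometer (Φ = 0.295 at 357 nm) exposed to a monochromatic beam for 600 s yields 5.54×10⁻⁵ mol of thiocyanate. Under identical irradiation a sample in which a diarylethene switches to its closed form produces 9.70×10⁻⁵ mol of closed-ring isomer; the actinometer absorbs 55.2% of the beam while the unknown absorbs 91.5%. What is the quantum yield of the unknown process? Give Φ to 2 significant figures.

Φ = 0.31

Photons absorbed by the actinometer: 5.54×10⁻⁵ / 0.295 = 1.878×10⁻⁴ mol.
Incident flux: 1.878×10⁻⁴ / 0.552 = 3.402×10⁻⁴ einstein.
Absorbed by unknown: 0.915 × 3.402×10⁻⁴ = 3.113×10⁻⁴ mol.
Φ(unknown) = 9.70×10⁻⁵ / 3.113×10⁻⁴ = 0.31.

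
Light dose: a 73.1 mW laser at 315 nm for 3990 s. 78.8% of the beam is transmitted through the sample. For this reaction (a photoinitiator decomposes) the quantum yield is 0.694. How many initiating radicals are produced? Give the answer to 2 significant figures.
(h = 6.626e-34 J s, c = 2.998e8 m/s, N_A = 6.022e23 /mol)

6.8e19 initiating radicals

Photon energy at 315 nm: hc/λ = (6.626e-34)(2.998e8)/(315e-9) = 6.306e-19 J.
Energy delivered: (73.1 mW)(3990 s) = 291.7 J.
Photons incident: 291.7 / 6.306e-19 = 4.626e20, i.e. 4.626e20/6.022e23 = 7.682e-4 mol.
Fraction absorbed: 1 − 78.8/100 = 0.2120.
Photons absorbed: 0.2120 × 7.682e-4 = 1.629e-4 mol.
Product: Φ × n_abs = 0.694 × 1.629e-4 = 1.131e-4 mol.
As a count: 1.131e-4 × 6.022e23 = 6.8e19.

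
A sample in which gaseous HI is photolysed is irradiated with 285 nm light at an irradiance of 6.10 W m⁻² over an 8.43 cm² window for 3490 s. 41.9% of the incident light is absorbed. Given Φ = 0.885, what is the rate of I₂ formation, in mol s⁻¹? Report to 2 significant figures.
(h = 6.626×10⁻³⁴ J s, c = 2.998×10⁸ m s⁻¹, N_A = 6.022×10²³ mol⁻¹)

4.5×10⁻⁹ mol s⁻¹

Photon energy at 285 nm: hc/λ = (6.626×10⁻³⁴)(2.998×10⁸)/(285×10⁻⁹) = 6.970×10⁻¹⁹ J.
Energy delivered: (6.10 W m⁻²)(8.43×10⁻⁴ m²)(3490 s) = 17.95 J.
Photons incident: 17.95 / 6.970×10⁻¹⁹ = 2.575×10¹⁹, i.e. 2.575×10¹⁹/6.022×10²³ = 4.276×10⁻⁵ mol.
Photons absorbed: 0.419 × 4.276×10⁻⁵ = 1.792×10⁻⁵ mol.
Product formed: 0.885 × 1.792×10⁻⁵ = 1.586×10⁻⁵ mol.
Rate: 1.586×10⁻⁵ / 3490 s = 4.5×10⁻⁹ mol s⁻¹.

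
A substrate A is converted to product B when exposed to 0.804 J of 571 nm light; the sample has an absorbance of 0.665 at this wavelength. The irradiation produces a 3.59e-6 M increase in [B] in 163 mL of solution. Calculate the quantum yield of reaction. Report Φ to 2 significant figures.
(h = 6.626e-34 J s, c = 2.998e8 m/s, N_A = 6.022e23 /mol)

Φ = 0.19

Product: (3.59e-6 M)(0.163 L) = 5.852e-7 mol.
Photon energy at 571 nm: hc/λ = (6.626e-34)(2.998e8)/(571e-9) = 3.479e-19 J.
Photons incident: 0.804 / 3.479e-19 = 2.311e18, i.e. 2.311e18/6.022e23 = 3.838e-6 mol.
Fraction absorbed: 1 − 10^(−0.665) = 0.7837.
Photons absorbed: 0.7837 × 3.838e-6 = 3.008e-6 mol.
Φ = 5.852e-7 mol / 3.008e-6 mol photons = 0.19.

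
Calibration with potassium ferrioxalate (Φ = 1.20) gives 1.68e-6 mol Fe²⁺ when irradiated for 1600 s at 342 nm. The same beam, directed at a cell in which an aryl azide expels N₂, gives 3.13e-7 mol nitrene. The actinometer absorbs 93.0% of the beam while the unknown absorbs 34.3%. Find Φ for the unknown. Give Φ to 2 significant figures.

Photons absorbed by the actinometer: 1.68e-6 / 1.20 = 1.400e-6 mol.
Incident flux: 1.400e-6 / 0.930 = 1.505e-6 einstein.
Absorbed by unknown: 0.343 × 1.505e-6 = 5.162e-7 mol.
Φ(unknown) = 3.13e-7 / 5.162e-7 = 0.61.

Φ = 0.61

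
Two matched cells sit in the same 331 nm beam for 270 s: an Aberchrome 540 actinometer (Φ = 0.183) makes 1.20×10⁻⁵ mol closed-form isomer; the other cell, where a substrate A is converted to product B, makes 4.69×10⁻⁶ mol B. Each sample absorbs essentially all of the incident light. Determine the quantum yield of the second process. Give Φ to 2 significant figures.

Φ = 0.072

Photons absorbed by the actinometer: 1.20×10⁻⁵ / 0.183 = 6.557×10⁻⁵ mol.
Φ(unknown) = 4.69×10⁻⁶ / 6.557×10⁻⁵ = 0.072.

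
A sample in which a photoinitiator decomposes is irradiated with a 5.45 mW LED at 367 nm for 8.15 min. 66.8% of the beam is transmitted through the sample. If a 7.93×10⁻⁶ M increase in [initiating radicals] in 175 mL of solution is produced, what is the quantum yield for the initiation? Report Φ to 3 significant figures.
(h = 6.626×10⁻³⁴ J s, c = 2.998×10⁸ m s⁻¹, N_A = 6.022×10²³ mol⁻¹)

Product: (7.93×10⁻⁶ M)(0.175 L) = 1.388×10⁻⁶ mol.
Photon energy at 367 nm: hc/λ = (6.626×10⁻³⁴)(2.998×10⁸)/(367×10⁻⁹) = 5.413×10⁻¹⁹ J.
Energy delivered: (5.45 mW)(489 s) = 2.665 J.
Photons incident: 2.665 / 5.413×10⁻¹⁹ = 4.923×10¹⁸, i.e. 4.923×10¹⁸/6.022×10²³ = 8.175×10⁻⁶ mol.
Fraction absorbed: 1 − 66.8/100 = 0.3320.
Photons absorbed: 0.3320 × 8.175×10⁻⁶ = 2.714×10⁻⁶ mol.
Φ = 1.388×10⁻⁶ mol / 2.714×10⁻⁶ mol photons = 0.511.

Φ = 0.511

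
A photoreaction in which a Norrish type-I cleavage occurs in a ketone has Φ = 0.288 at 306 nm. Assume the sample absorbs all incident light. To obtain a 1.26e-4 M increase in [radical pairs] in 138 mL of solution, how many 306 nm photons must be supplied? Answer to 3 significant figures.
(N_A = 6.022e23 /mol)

Product: (1.26e-4 M)(0.138 L) = 1.739e-5 mol.
Photons that must be absorbed: 1.739e-5 / 0.288 = 6.038e-5 mol.
Photon count: 6.038e-5 × 6.022e23 = 3.64e19.

3.64e19 photons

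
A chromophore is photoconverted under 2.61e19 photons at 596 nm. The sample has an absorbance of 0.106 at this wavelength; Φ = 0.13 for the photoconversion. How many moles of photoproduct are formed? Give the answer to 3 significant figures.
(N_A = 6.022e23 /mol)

1.22e-6 mol

Moles of photons: 2.61e19 / 6.022e23 = 4.334e-5 mol.
Fraction absorbed: 1 − 10^(−0.106) = 0.2166.
Photons absorbed: 0.2166 × 4.334e-5 = 9.387e-6 mol.
Product: Φ × n_abs = 0.13 × 9.387e-6 = 1.220e-6 mol.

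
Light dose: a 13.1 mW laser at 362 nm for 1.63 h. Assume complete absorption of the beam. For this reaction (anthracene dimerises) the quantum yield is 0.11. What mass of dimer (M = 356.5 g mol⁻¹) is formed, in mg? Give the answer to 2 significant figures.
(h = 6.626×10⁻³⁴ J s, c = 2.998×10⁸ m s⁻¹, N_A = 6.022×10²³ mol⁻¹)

9.1 mg

Photon energy at 362 nm: hc/λ = (6.626×10⁻³⁴)(2.998×10⁸)/(362×10⁻⁹) = 5.487×10⁻¹⁹ J.
Energy delivered: (13.1 mW)(5868 s) = 76.87 J.
Photons incident: 76.87 / 5.487×10⁻¹⁹ = 1.401×10²⁰, i.e. 1.401×10²⁰/6.022×10²³ = 2.326×10⁻⁴ mol.
Product: Φ × n_abs = 0.11 × 2.326×10⁻⁴ = 2.559×10⁻⁵ mol.
Mass: 2.559×10⁻⁵ × 356.5 = 0.009123 g = 9.1 mg.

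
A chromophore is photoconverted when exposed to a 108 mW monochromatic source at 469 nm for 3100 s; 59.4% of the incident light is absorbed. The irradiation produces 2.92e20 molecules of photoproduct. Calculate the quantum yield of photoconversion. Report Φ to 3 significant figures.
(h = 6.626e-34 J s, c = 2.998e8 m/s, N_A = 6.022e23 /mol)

Product: 2.92e20 / 6.022e23 = 4.849e-4 mol.
Photon energy at 469 nm: hc/λ = (6.626e-34)(2.998e8)/(469e-9) = 4.236e-19 J.
Energy delivered: (108 mW)(3100 s) = 334.8 J.
Photons incident: 334.8 / 4.236e-19 = 7.904e20, i.e. 7.904e20/6.022e23 = 0.001313 mol.
Photons absorbed: 0.594 × 0.001313 = 7.799e-4 mol.
Φ = 4.849e-4 mol / 7.799e-4 mol photons = 0.622.

Φ = 0.622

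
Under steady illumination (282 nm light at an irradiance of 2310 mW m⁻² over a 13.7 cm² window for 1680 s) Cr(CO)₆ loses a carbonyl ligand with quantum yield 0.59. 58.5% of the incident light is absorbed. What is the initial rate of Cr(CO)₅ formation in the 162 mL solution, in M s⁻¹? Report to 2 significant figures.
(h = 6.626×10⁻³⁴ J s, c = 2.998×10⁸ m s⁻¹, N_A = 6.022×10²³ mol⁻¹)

Photon energy at 282 nm: hc/λ = (6.626×10⁻³⁴)(2.998×10⁸)/(282×10⁻⁹) = 7.044×10⁻¹⁹ J.
Energy delivered: (2310 mW m⁻²)(13.7×10⁻⁴ m²)(1680 s) = 5.317 J.
Photons incident: 5.317 / 7.044×10⁻¹⁹ = 7.548×10¹⁸, i.e. 7.548×10¹⁸/6.022×10²³ = 1.253×10⁻⁵ mol.
Photons absorbed: 0.585 × 1.253×10⁻⁵ = 7.330×10⁻⁶ mol.
Product formed: 0.59 × 7.330×10⁻⁶ = 4.325×10⁻⁶ mol.
Rate: 4.325×10⁻⁶ mol / (1680 s × 0.162 L) = 1.6×10⁻⁸ M s⁻¹.

1.6×10⁻⁸ M s⁻¹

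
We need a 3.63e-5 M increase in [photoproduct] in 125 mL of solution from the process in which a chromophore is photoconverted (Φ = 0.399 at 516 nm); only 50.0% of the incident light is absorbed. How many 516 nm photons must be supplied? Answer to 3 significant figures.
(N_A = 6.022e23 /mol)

Product: (3.63e-5 M)(0.125 L) = 4.538e-6 mol.
Photons that must be absorbed: 4.538e-6 / 0.399 = 1.137e-5 mol.
Incident photons needed: 1.137e-5 / 0.500 = 2.274e-5 mol.
Photon count: 2.274e-5 × 6.022e23 = 1.37e19.

1.37e19 photons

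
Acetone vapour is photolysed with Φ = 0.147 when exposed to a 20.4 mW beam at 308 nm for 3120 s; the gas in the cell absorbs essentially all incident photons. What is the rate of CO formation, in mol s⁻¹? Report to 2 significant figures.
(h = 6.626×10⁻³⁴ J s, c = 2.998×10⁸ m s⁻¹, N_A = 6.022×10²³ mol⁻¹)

7.7×10⁻⁹ mol s⁻¹

Photon energy at 308 nm: hc/λ = (6.626×10⁻³⁴)(2.998×10⁸)/(308×10⁻⁹) = 6.450×10⁻¹⁹ J.
Energy delivered: (20.4 mW)(3120 s) = 63.65 J.
Photons incident: 63.65 / 6.450×10⁻¹⁹ = 9.868×10¹⁹, i.e. 9.868×10¹⁹/6.022×10²³ = 1.639×10⁻⁴ mol.
Product formed: 0.147 × 1.639×10⁻⁴ = 2.409×10⁻⁵ mol.
Rate: 2.409×10⁻⁵ / 3120 s = 7.7×10⁻⁹ mol s⁻¹.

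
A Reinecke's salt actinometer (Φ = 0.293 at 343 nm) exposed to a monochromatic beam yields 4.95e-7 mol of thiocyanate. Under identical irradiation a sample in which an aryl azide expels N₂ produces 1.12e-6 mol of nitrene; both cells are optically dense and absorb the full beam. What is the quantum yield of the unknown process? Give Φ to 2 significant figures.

Photons absorbed by the actinometer: 4.95e-7 / 0.293 = 1.689e-6 mol.
Φ(unknown) = 1.12e-6 / 1.689e-6 = 0.66.

Φ = 0.66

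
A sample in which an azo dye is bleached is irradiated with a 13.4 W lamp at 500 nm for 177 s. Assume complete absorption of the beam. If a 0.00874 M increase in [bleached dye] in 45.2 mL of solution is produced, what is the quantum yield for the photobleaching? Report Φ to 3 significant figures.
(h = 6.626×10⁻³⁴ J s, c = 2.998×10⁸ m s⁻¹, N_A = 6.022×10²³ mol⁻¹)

Product: (0.00874 M)(0.0452 L) = 3.950×10⁻⁴ mol.
Photon energy at 500 nm: hc/λ = (6.626×10⁻³⁴)(2.998×10⁸)/(500×10⁻⁹) = 3.973×10⁻¹⁹ J.
Energy delivered: (13.4 W)(177 s) = 2372 J.
Photons incident: 2372 / 3.973×10⁻¹⁹ = 5.970×10²¹, i.e. 5.970×10²¹/6.022×10²³ = 0.009914 mol.
Φ = 3.950×10⁻⁴ mol / 0.009914 mol photons = 0.0398.

Φ = 0.0398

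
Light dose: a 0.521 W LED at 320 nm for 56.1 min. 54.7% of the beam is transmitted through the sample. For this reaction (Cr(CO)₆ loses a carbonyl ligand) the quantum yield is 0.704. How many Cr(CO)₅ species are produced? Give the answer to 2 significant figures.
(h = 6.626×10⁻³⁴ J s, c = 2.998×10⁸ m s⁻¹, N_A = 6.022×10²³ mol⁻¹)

9.0×10²⁰ species

Photon energy at 320 nm: hc/λ = (6.626×10⁻³⁴)(2.998×10⁸)/(320×10⁻⁹) = 6.208×10⁻¹⁹ J.
Energy delivered: (0.521 W)(3366 s) = 1754 J.
Photons incident: 1754 / 6.208×10⁻¹⁹ = 2.825×10²¹, i.e. 2.825×10²¹/6.022×10²³ = 0.004691 mol.
Fraction absorbed: 1 − 54.7/100 = 0.4530.
Photons absorbed: 0.4530 × 0.004691 = 0.002125 mol.
Product: Φ × n_abs = 0.704 × 0.002125 = 0.001496 mol.
As a count: 0.001496 × 6.022×10²³ = 9.0×10²⁰.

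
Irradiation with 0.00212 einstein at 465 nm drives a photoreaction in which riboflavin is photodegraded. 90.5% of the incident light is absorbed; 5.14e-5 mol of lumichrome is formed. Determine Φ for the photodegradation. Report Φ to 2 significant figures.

Φ = 0.027

Photons absorbed: 0.905 × 0.00212 = 0.001919 mol.
Φ = 5.14e-5 mol / 0.001919 mol photons = 0.027.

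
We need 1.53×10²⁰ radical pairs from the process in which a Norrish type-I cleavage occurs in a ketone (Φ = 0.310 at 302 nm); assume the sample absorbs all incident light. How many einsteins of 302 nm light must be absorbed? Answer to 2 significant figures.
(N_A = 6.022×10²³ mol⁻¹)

8.2×10⁻⁴ einstein

Product: 1.53×10²⁰ / 6.022×10²³ = 2.541×10⁻⁴ mol.
Photons that must be absorbed: 2.541×10⁻⁴ / 0.310 = 8.197×10⁻⁴ mol.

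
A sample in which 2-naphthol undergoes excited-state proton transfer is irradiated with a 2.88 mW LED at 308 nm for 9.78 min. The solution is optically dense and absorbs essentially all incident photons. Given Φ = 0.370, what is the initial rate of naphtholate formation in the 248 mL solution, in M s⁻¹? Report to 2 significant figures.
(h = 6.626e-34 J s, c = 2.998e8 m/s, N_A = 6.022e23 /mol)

Photon energy at 308 nm: hc/λ = (6.626e-34)(2.998e8)/(308e-9) = 6.450e-19 J.
Energy delivered: (2.88 mW)(586.8 s) = 1.690 J.
Photons incident: 1.690 / 6.450e-19 = 2.620e18, i.e. 2.620e18/6.022e23 = 4.351e-6 mol.
Product formed: 0.370 × 4.351e-6 = 1.610e-6 mol.
Rate: 1.610e-6 mol / (586.8 s × 0.248 L) = 1.1e-8 M s⁻¹.

1.1e-8 M s⁻¹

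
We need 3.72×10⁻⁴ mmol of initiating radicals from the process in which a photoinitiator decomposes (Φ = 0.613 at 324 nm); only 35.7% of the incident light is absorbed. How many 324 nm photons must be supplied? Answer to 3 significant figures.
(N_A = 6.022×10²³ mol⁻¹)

1.02×10¹⁸ photons

Product: 3.72×10⁻⁴ mmol = 3.72×10⁻⁷ mol.
Photons that must be absorbed: 3.72×10⁻⁷ / 0.613 = 6.069×10⁻⁷ mol.
Incident photons needed: 6.069×10⁻⁷ / 0.357 = 1.700×10⁻⁶ mol.
Photon count: 1.700×10⁻⁶ × 6.022×10²³ = 1.02×10¹⁸.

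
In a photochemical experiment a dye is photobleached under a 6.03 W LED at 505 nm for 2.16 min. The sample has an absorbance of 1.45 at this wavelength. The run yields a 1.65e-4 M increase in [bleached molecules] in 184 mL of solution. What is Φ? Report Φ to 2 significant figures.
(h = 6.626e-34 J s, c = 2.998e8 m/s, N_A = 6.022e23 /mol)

Φ = 0.0095

Product: (1.65e-4 M)(0.184 L) = 3.036e-5 mol.
Photon energy at 505 nm: hc/λ = (6.626e-34)(2.998e8)/(505e-9) = 3.934e-19 J.
Energy delivered: (6.03 W)(129.6 s) = 781.5 J.
Photons incident: 781.5 / 3.934e-19 = 1.987e21, i.e. 1.987e21/6.022e23 = 0.003300 mol.
Fraction absorbed: 1 − 10^(−1.45) = 0.9645.
Photons absorbed: 0.9645 × 0.003300 = 0.003183 mol.
Φ = 3.036e-5 mol / 0.003183 mol photons = 0.0095.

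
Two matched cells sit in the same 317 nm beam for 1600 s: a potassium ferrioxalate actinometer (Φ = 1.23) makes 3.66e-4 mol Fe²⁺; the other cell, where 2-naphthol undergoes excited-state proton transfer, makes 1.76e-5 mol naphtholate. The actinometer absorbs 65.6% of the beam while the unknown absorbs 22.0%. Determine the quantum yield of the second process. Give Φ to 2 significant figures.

Φ = 0.18

Photons absorbed by the actinometer: 3.66e-4 / 1.23 = 2.976e-4 mol.
Incident flux: 2.976e-4 / 0.656 = 4.537e-4 einstein.
Absorbed by unknown: 0.220 × 4.537e-4 = 9.981e-5 mol.
Φ(unknown) = 1.76e-5 / 9.981e-5 = 0.18.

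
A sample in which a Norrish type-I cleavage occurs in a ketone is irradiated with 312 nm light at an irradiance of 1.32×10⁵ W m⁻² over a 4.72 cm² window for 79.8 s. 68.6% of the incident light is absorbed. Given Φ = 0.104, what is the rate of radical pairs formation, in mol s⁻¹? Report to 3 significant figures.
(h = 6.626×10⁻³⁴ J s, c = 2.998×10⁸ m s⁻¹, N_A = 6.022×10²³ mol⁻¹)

Photon energy at 312 nm: hc/λ = (6.626×10⁻³⁴)(2.998×10⁸)/(312×10⁻⁹) = 6.367×10⁻¹⁹ J.
Energy delivered: (1.32×10⁵ W m⁻²)(4.72×10⁻⁴ m²)(79.8 s) = 4972 J.
Photons incident: 4972 / 6.367×10⁻¹⁹ = 7.809×10²¹, i.e. 7.809×10²¹/6.022×10²³ = 0.01297 mol.
Photons absorbed: 0.686 × 0.01297 = 0.008897 mol.
Product formed: 0.104 × 0.008897 = 9.253×10⁻⁴ mol.
Rate: 9.253×10⁻⁴ / 79.8 s = 1.16×10⁻⁵ mol s⁻¹.

1.16×10⁻⁵ mol s⁻¹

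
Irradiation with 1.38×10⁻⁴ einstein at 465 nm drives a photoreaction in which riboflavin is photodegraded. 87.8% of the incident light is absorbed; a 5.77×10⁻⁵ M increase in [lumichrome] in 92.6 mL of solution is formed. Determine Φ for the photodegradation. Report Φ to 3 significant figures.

Product: (5.77×10⁻⁵ M)(0.0926 L) = 5.343×10⁻⁶ mol.
Photons absorbed: 0.878 × 1.38×10⁻⁴ = 1.212×10⁻⁴ mol.
Φ = 5.343×10⁻⁶ mol / 1.212×10⁻⁴ mol photons = 0.0441.

Φ = 0.0441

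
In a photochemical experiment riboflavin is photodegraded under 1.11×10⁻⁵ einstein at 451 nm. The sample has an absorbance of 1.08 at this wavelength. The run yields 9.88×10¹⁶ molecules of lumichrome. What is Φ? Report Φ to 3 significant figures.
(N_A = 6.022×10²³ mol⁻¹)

Φ = 0.0161

Product: 9.88×10¹⁶ / 6.022×10²³ = 1.641×10⁻⁷ mol.
Fraction absorbed: 1 − 10^(−1.08) = 0.9168.
Photons absorbed: 0.9168 × 1.11×10⁻⁵ = 1.018×10⁻⁵ mol.
Φ = 1.641×10⁻⁷ mol / 1.018×10⁻⁵ mol photons = 0.0161.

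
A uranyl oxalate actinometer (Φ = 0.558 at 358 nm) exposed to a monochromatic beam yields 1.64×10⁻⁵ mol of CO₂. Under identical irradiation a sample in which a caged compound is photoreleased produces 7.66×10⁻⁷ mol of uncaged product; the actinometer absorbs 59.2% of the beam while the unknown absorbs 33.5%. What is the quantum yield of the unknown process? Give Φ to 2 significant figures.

Photons absorbed by the actinometer: 1.64×10⁻⁵ / 0.558 = 2.939×10⁻⁵ mol.
Incident flux: 2.939×10⁻⁵ / 0.592 = 4.965×10⁻⁵ einstein.
Absorbed by unknown: 0.335 × 4.965×10⁻⁵ = 1.663×10⁻⁵ mol.
Φ(unknown) = 7.66×10⁻⁷ / 1.663×10⁻⁵ = 0.046.

Φ = 0.046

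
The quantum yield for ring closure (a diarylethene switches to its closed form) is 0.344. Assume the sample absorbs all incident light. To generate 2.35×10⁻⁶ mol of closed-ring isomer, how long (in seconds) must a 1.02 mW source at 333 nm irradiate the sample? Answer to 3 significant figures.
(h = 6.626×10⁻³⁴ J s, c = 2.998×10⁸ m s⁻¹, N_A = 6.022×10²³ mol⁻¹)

Photons that must be absorbed: 2.35×10⁻⁶ / 0.344 = 6.831×10⁻⁶ mol.
Photon energy: hc/λ = 5.965×10⁻¹⁹ J; per mole, 3.592×10⁵ J mol⁻¹.
Energy required: 6.831×10⁻⁶ × 3.592×10⁵ = 2.454 J.
Time: 2.454 J / 0.00102 W = 2410 s.

t ≈ 2410 s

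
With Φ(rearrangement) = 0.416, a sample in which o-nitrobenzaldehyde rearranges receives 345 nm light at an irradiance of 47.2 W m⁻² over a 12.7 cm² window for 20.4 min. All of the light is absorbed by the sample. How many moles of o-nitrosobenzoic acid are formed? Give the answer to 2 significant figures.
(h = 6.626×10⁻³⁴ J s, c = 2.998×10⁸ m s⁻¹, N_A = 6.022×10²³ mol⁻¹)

8.8×10⁻⁵ mol

Photon energy at 345 nm: hc/λ = (6.626×10⁻³⁴)(2.998×10⁸)/(345×10⁻⁹) = 5.758×10⁻¹⁹ J.
Energy delivered: (47.2 W m⁻²)(12.7×10⁻⁴ m²)(1224 s) = 73.37 J.
Photons incident: 73.37 / 5.758×10⁻¹⁹ = 1.274×10²⁰, i.e. 1.274×10²⁰/6.022×10²³ = 2.116×10⁻⁴ mol.
Product: Φ × n_abs = 0.416 × 2.116×10⁻⁴ = 8.803×10⁻⁵ mol.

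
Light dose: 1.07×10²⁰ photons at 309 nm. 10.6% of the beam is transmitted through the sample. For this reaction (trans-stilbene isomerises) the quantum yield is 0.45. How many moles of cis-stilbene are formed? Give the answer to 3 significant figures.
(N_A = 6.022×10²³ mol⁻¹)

Moles of photons: 1.07×10²⁰ / 6.022×10²³ = 1.777×10⁻⁴ mol.
Fraction absorbed: 1 − 10.6/100 = 0.8940.
Photons absorbed: 0.8940 × 1.777×10⁻⁴ = 1.589×10⁻⁴ mol.
Product: Φ × n_abs = 0.45 × 1.589×10⁻⁴ = 7.151×10⁻⁵ mol.

7.15×10⁻⁵ mol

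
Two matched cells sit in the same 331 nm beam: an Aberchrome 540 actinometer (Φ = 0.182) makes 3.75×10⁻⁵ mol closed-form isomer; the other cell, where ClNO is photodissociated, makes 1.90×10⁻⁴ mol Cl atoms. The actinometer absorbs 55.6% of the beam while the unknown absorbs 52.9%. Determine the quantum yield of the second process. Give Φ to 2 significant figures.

Photons absorbed by the actinometer: 3.75×10⁻⁵ / 0.182 = 2.060×10⁻⁴ mol.
Incident flux: 2.060×10⁻⁴ / 0.556 = 3.705×10⁻⁴ einstein.
Absorbed by unknown: 0.529 × 3.705×10⁻⁴ = 1.960×10⁻⁴ mol.
Φ(unknown) = 1.90×10⁻⁴ / 1.960×10⁻⁴ = 0.97.

Φ = 0.97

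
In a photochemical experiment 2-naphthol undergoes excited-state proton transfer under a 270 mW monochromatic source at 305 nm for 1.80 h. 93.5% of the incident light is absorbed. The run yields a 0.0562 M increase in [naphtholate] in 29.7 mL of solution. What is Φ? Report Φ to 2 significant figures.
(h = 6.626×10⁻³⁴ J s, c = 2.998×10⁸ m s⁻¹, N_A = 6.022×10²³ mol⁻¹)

Product: (0.0562 M)(0.0297 L) = 0.001669 mol.
Photon energy at 305 nm: hc/λ = (6.626×10⁻³⁴)(2.998×10⁸)/(305×10⁻⁹) = 6.513×10⁻¹⁹ J.
Energy delivered: (270 mW)(6480 s) = 1750 J.
Photons incident: 1750 / 6.513×10⁻¹⁹ = 2.687×10²¹, i.e. 2.687×10²¹/6.022×10²³ = 0.004462 mol.
Photons absorbed: 0.935 × 0.004462 = 0.004172 mol.
Φ = 0.001669 mol / 0.004172 mol photons = 0.40.

Φ = 0.40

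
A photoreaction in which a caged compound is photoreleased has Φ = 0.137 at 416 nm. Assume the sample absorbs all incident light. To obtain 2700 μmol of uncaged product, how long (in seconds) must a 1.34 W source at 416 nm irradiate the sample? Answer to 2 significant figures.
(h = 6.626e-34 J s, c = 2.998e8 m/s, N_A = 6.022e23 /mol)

t ≈ 4200 s

Product: 2700 μmol = 0.00270 mol.
Photons that must be absorbed: 0.00270 / 0.137 = 0.01971 mol.
Photon energy: hc/λ = 4.775e-19 J; per mole, 2.876e5 J mol⁻¹.
Energy required: 0.01971 × 2.876e5 = 5669 J.
Time: 5669 J / 1.34 W = 4200 s.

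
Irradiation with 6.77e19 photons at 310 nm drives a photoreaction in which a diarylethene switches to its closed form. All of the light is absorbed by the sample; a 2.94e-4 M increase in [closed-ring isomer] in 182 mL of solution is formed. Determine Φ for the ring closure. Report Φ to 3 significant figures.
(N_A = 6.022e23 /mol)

Product: (2.94e-4 M)(0.182 L) = 5.351e-5 mol.
Moles of photons: 6.77e19 / 6.022e23 = 1.124e-4 mol.
Φ = 5.351e-5 mol / 1.124e-4 mol photons = 0.476.

Φ = 0.476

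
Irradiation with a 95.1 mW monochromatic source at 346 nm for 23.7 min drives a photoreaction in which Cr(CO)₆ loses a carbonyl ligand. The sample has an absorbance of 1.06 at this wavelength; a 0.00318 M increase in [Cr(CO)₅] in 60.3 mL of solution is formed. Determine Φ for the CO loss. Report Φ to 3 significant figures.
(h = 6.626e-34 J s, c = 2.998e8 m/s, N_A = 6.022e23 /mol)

Product: (0.00318 M)(0.0603 L) = 1.918e-4 mol.
Photon energy at 346 nm: hc/λ = (6.626e-34)(2.998e8)/(346e-9) = 5.741e-19 J.
Energy delivered: (95.1 mW)(1422 s) = 135.2 J.
Photons incident: 135.2 / 5.741e-19 = 2.355e20, i.e. 2.355e20/6.022e23 = 3.911e-4 mol.
Fraction absorbed: 1 − 10^(−1.06) = 0.9129.
Photons absorbed: 0.9129 × 3.911e-4 = 3.570e-4 mol.
Φ = 1.918e-4 mol / 3.570e-4 mol photons = 0.537.

Φ = 0.537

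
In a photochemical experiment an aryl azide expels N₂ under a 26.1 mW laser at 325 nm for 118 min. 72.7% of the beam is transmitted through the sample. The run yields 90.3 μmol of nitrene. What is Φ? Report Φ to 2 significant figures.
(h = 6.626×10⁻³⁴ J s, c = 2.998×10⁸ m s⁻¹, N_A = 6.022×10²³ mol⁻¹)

Φ = 0.66

Product: 90.3 μmol = 9.03×10⁻⁵ mol.
Photon energy at 325 nm: hc/λ = (6.626×10⁻³⁴)(2.998×10⁸)/(325×10⁻⁹) = 6.112×10⁻¹⁹ J.
Energy delivered: (26.1 mW)(7080 s) = 184.8 J.
Photons incident: 184.8 / 6.112×10⁻¹⁹ = 3.024×10²⁰, i.e. 3.024×10²⁰/6.022×10²³ = 5.022×10⁻⁴ mol.
Fraction absorbed: 1 − 72.7/100 = 0.2730.
Photons absorbed: 0.2730 × 5.022×10⁻⁴ = 1.371×10⁻⁴ mol.
Φ = 9.03×10⁻⁵ mol / 1.371×10⁻⁴ mol photons = 0.66.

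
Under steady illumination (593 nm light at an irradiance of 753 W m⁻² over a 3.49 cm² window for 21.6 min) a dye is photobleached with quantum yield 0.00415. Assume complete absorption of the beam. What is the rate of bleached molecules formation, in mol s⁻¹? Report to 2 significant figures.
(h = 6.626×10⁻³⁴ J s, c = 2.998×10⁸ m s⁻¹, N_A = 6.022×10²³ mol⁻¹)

Photon energy at 593 nm: hc/λ = (6.626×10⁻³⁴)(2.998×10⁸)/(593×10⁻⁹) = 3.350×10⁻¹⁹ J.
Energy delivered: (753 W m⁻²)(3.49×10⁻⁴ m²)(1296 s) = 340.6 J.
Photons incident: 340.6 / 3.350×10⁻¹⁹ = 1.017×10²¹, i.e. 1.017×10²¹/6.022×10²³ = 0.001689 mol.
Product formed: 0.00415 × 0.001689 = 7.009×10⁻⁶ mol.
Rate: 7.009×10⁻⁶ / 1296 s = 5.4×10⁻⁹ mol s⁻¹.

5.4×10⁻⁹ mol s⁻¹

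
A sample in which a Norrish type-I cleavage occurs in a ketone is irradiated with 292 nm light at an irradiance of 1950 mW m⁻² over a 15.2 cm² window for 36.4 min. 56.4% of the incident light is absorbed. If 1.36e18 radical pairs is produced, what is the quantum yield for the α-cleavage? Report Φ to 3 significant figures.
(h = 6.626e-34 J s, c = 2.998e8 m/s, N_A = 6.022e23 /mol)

Product: 1.36e18 / 6.022e23 = 2.258e-6 mol.
Photon energy at 292 nm: hc/λ = (6.626e-34)(2.998e8)/(292e-9) = 6.803e-19 J.
Energy delivered: (1950 mW m⁻²)(15.2e-4 m²)(2184 s) = 6.473 J.
Photons incident: 6.473 / 6.803e-19 = 9.515e18, i.e. 9.515e18/6.022e23 = 1.580e-5 mol.
Photons absorbed: 0.564 × 1.580e-5 = 8.911e-6 mol.
Φ = 2.258e-6 mol / 8.911e-6 mol photons = 0.253.

Φ = 0.253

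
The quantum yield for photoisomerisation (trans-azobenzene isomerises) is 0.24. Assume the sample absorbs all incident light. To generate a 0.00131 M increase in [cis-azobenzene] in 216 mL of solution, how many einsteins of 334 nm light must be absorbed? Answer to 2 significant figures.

Product: (0.00131 M)(0.216 L) = 2.830×10⁻⁴ mol.
Photons that must be absorbed: 2.830×10⁻⁴ / 0.24 = 0.001179 mol.

0.0012 einstein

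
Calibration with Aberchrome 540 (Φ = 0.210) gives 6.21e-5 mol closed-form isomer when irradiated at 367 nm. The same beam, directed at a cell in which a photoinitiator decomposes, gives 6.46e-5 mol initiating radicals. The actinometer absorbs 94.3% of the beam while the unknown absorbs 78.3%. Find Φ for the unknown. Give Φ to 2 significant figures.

Φ = 0.26

Photons absorbed by the actinometer: 6.21e-5 / 0.210 = 2.957e-4 mol.
Incident flux: 2.957e-4 / 0.943 = 3.136e-4 einstein.
Absorbed by unknown: 0.783 × 3.136e-4 = 2.455e-4 mol.
Φ(unknown) = 6.46e-5 / 2.455e-4 = 0.26.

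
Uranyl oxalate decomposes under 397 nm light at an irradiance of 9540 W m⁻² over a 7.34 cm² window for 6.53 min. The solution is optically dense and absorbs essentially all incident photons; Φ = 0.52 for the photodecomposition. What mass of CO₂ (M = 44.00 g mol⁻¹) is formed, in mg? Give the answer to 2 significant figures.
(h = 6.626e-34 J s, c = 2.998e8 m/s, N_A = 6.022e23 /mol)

Photon energy at 397 nm: hc/λ = (6.626e-34)(2.998e8)/(397e-9) = 5.004e-19 J.
Energy delivered: (9540 W m⁻²)(7.34e-4 m²)(391.8 s) = 2744 J.
Photons incident: 2744 / 5.004e-19 = 5.484e21, i.e. 5.484e21/6.022e23 = 0.009107 mol.
Product: Φ × n_abs = 0.52 × 0.009107 = 0.004736 mol.
Mass: 0.004736 × 44.00 = 0.2084 g = 210 mg.

210 mg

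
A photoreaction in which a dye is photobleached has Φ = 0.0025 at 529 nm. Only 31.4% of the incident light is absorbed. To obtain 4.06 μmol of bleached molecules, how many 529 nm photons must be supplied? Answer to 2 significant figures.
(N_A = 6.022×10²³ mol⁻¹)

Product: 4.06 μmol = 4.06×10⁻⁶ mol.
Photons that must be absorbed: 4.06×10⁻⁶ / 0.0025 = 0.001624 mol.
Incident photons needed: 0.001624 / 0.314 = 0.005172 mol.
Photon count: 0.005172 × 6.022×10²³ = 3.1×10²¹.

3.1×10²¹ photons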